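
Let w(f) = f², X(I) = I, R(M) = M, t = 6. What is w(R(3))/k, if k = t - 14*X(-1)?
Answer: 9/20 ≈ 0.45000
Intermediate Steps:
k = 20 (k = 6 - 14*(-1) = 6 + 14 = 20)
w(R(3))/k = 3²/20 = 9*(1/20) = 9/20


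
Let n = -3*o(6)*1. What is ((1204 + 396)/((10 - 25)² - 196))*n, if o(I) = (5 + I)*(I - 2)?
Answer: -211200/29 ≈ -7282.8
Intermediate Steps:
o(I) = (-2 + I)*(5 + I) (o(I) = (5 + I)*(-2 + I) = (-2 + I)*(5 + I))
n = -132 (n = -3*(-10 + 6² + 3*6)*1 = -3*(-10 + 36 + 18)*1 = -3*44*1 = -132*1 = -132)
((1204 + 396)/((10 - 25)² - 196))*n = ((1204 + 396)/((10 - 25)² - 196))*(-132) = (1600/((-15)² - 196))*(-132) = (1600/(225 - 196))*(-132) = (1600/29)*(-132) = -211200/29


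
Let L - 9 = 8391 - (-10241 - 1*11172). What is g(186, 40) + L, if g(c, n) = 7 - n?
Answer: 29780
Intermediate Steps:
L = 29813 (L = 9 + (8391 - (-10241 - 1*11172)) = 9 + (8391 - (-10241 - 11172)) = 9 + (8391 - 1*(-21413)) = 9 + (8391 + 21413) = 9 + 29804 = 29813)
g(186, 40) + L = (7 - 1*40) + 29813 = (7 - 40) + 29813 = -33 + 29813 = 29780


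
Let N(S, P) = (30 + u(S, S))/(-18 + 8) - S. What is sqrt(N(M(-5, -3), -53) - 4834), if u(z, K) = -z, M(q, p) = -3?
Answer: I*sqrt(483430)/10 ≈ 69.529*I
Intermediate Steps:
N(S, P) = -3 - 9*S/10 (N(S, P) = (30 - S)/(-18 + 8) - S = (30 - S)/(-10) - S = (30 - S)*(-1/10) - S = (-3 + S/10) - S = -3 - 9*S/10)
sqrt(N(M(-5, -3), -53) - 4834) = sqrt((-3 - 9/10*(-3)) - 4834) = sqrt((-3 + 27/10) - 4834) = sqrt(-3/10 - 4834) = sqrt(-48343/10) = I*sqrt(483430)/10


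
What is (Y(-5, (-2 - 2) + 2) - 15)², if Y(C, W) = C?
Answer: 400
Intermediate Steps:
(Y(-5, (-2 - 2) + 2) - 15)² = (-5 - 15)² = (-20)² = 400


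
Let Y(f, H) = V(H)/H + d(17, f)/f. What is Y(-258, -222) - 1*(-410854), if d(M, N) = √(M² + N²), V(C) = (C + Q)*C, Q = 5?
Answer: 410637 - √66853/258 ≈ 4.1064e+5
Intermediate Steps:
V(C) = C*(5 + C) (V(C) = (C + 5)*C = (5 + C)*C = C*(5 + C))
Y(f, H) = 5 + H + √(289 + f²)/f (Y(f, H) = (H*(5 + H))/H + √(17² + f²)/f = (5 + H) + √(289 + f²)/f = 5 + H + √(289 + f²)/f)
Y(-258, -222) - 1*(-410854) = (5 - 222 + √(289 + (-258)²)/(-258)) - 1*(-410854) = (5 - 222 - √(289 + 66564)/258) + 410854 = (5 - 222 - √66853/258) + 410854 = (-217 - √66853/258) + 410854 = 410637 - √66853/258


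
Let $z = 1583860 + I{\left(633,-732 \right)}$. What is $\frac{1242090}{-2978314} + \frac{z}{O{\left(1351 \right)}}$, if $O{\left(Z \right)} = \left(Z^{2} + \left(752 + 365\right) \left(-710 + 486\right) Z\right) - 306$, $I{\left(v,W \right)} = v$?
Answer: $- \frac{211158684290486}{500663686616741} \approx -0.42176$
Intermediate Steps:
$z = 1584493$ ($z = 1583860 + 633 = 1584493$)
$O{\left(Z \right)} = -306 + Z^{2} - 250208 Z$ ($O{\left(Z \right)} = \left(Z^{2} + 1117 \left(-224\right) Z\right) - 306 = \left(Z^{2} - 250208 Z\right) - 306 = -306 + Z^{2} - 250208 Z$)
$\frac{1242090}{-2978314} + \frac{z}{O{\left(1351 \right)}} = \frac{1242090}{-2978314} + \frac{1584493}{-306 + 1351^{2} - 338031008} = 1242090 \left(- \frac{1}{2978314}\right) + \frac{1584493}{-306 + 1825201 - 338031008} = - \frac{621045}{1489157} + \frac{1584493}{-336206113} = - \frac{621045}{1489157} + 1584493 \left(- \frac{1}{336206113}\right) = - \frac{621045}{1489157} - \frac{1584493}{336206113} = - \frac{211158684290486}{500663686616741}$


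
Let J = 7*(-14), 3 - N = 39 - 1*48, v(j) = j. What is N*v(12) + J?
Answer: 46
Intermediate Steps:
N = 12 (N = 3 - (39 - 1*48) = 3 - (39 - 48) = 3 - 1*(-9) = 3 + 9 = 12)
J = -98
N*v(12) + J = 12*12 - 98 = 144 - 98 = 46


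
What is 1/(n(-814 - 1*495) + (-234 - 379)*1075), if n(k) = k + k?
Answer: -1/661593 ≈ -1.5115e-6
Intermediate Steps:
n(k) = 2*k
1/(n(-814 - 1*495) + (-234 - 379)*1075) = 1/(2*(-814 - 1*495) + (-234 - 379)*1075) = 1/(2*(-814 - 495) - 613*1075) = 1/(2*(-1309) - 658975) = 1/(-2618 - 658975) = 1/(-661593) = -1/661593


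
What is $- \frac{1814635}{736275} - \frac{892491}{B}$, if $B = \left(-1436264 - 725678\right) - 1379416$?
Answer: $- \frac{1153830672661}{521482672290} \approx -2.2126$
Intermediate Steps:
$B = -3541358$ ($B = -2161942 - 1379416 = -3541358$)
$- \frac{1814635}{736275} - \frac{892491}{B} = - \frac{1814635}{736275} - \frac{892491}{-3541358} = \left(-1814635\right) \frac{1}{736275} - - \frac{892491}{3541358} = - \frac{362927}{147255} + \frac{892491}{3541358} = - \frac{1153830672661}{521482672290}$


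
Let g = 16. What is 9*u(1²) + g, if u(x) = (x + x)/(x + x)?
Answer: 25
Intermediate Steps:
u(x) = 1 (u(x) = (2*x)/((2*x)) = (2*x)*(1/(2*x)) = 1)
9*u(1²) + g = 9*1 + 16 = 9 + 16 = 25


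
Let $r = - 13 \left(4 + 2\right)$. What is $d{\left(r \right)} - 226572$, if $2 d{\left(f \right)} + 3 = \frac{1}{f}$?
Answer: $- \frac{35345467}{156} \approx -2.2657 \cdot 10^{5}$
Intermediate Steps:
$r = -78$ ($r = \left(-13\right) 6 = -78$)
$d{\left(f \right)} = - \frac{3}{2} + \frac{1}{2 f}$
$d{\left(r \right)} - 226572 = \frac{1 - -234}{2 \left(-78\right)} - 226572 = \frac{1}{2} \left(- \frac{1}{78}\right) \left(1 + 234\right) - 226572 = \frac{1}{2} \left(- \frac{1}{78}\right) 235 - 226572 = - \frac{235}{156} - 226572 = - \frac{35345467}{156}$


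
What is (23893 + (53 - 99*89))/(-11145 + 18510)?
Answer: 1009/491 ≈ 2.0550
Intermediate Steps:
(23893 + (53 - 99*89))/(-11145 + 18510) = (23893 + (53 - 8811))/7365 = (23893 - 8758)*(1/7365) = 15135*(1/7365) = 1009/491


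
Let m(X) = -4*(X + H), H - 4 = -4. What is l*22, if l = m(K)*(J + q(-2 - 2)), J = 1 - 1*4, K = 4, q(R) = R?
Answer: 2464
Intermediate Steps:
H = 0 (H = 4 - 4 = 0)
J = -3 (J = 1 - 4 = -3)
m(X) = -4*X (m(X) = -4*(X + 0) = -4*X)
l = 112 (l = (-4*4)*(-3 + (-2 - 2)) = -16*(-3 - 4) = -16*(-7) = 112)
l*22 = 112*22 = 2464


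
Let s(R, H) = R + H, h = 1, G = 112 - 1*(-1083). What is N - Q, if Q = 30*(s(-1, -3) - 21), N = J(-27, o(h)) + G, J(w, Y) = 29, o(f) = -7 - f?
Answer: 1974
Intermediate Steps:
G = 1195 (G = 112 + 1083 = 1195)
s(R, H) = H + R
N = 1224 (N = 29 + 1195 = 1224)
Q = -750 (Q = 30*((-3 - 1) - 21) = 30*(-4 - 21) = 30*(-25) = -750)
N - Q = 1224 - 1*(-750) = 1224 + 750 = 1974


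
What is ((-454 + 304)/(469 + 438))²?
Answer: 22500/822649 ≈ 0.027351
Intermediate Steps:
((-454 + 304)/(469 + 438))² = (-150/907)² = 22500/822649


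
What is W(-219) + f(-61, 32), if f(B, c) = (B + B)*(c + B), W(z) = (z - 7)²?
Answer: 54614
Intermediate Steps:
W(z) = (-7 + z)²
f(B, c) = 2*B*(B + c) (f(B, c) = (2*B)*(B + c) = 2*B*(B + c))
W(-219) + f(-61, 32) = (-7 - 219)² + 2*(-61)*(-61 + 32) = (-226)² + 2*(-61)*(-29) = 51076 + 3538 = 54614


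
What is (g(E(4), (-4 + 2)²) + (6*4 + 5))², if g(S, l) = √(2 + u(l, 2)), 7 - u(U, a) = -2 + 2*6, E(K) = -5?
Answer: (29 + I)² ≈ 840.0 + 58.0*I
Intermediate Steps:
u(U, a) = -3 (u(U, a) = 7 - (-2 + 2*6) = 7 - (-2 + 12) = 7 - 1*10 = 7 - 10 = -3)
g(S, l) = I (g(S, l) = √(2 - 3) = √(-1) = I)
(g(E(4), (-4 + 2)²) + (6*4 + 5))² = (I + (6*4 + 5))² = (I + (24 + 5))² = (I + 29)² = (29 + I)²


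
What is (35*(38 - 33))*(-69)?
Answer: -12075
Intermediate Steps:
(35*(38 - 33))*(-69) = (35*5)*(-69) = 175*(-69) = -12075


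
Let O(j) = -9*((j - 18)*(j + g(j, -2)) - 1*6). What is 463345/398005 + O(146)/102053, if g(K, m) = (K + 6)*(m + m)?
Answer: 51827010535/8123520853 ≈ 6.3799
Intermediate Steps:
g(K, m) = 2*m*(6 + K) (g(K, m) = (6 + K)*(2*m) = 2*m*(6 + K))
O(j) = 54 - 9*(-24 - 3*j)*(-18 + j) (O(j) = -9*((j - 18)*(j + 2*(-2)*(6 + j)) - 1*6) = -9*((-18 + j)*(j + (-24 - 4*j)) - 6) = -9*((-18 + j)*(-24 - 3*j) - 6) = -9*((-24 - 3*j)*(-18 + j) - 6) = -9*(-6 + (-24 - 3*j)*(-18 + j)) = 54 - 9*(-24 - 3*j)*(-18 + j))
463345/398005 + O(146)/102053 = 463345/398005 + (-3834 - 270*146 + 27*146²)/102053 = 463345*(1/398005) + (-3834 - 39420 + 27*21316)*(1/102053) = 92669/79601 + (-3834 - 39420 + 575532)*(1/102053) = 92669/79601 + 532278*(1/102053) = 92669/79601 + 532278/102053 = 51827010535/8123520853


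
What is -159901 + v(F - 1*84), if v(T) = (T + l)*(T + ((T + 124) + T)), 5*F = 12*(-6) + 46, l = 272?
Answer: -4653777/25 ≈ -1.8615e+5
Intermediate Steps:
F = -26/5 (F = (12*(-6) + 46)/5 = (-72 + 46)/5 = (⅕)*(-26) = -26/5 ≈ -5.2000)
v(T) = (124 + 3*T)*(272 + T) (v(T) = (T + 272)*(T + ((T + 124) + T)) = (272 + T)*(T + ((124 + T) + T)) = (272 + T)*(T + (124 + 2*T)) = (272 + T)*(124 + 3*T) = (124 + 3*T)*(272 + T))
-159901 + v(F - 1*84) = -159901 + (33728 + 3*(-26/5 - 1*84)² + 940*(-26/5 - 1*84)) = -159901 + (33728 + 3*(-26/5 - 84)² + 940*(-26/5 - 84)) = -159901 + (33728 + 3*(-446/5)² + 940*(-446/5)) = -159901 + (33728 + 3*(198916/25) - 83848) = -159901 + (33728 + 596748/25 - 83848) = -159901 - 656252/25 = -4653777/25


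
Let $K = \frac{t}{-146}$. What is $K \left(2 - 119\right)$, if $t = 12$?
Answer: $\frac{702}{73} \approx 9.6164$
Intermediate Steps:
$K = - \frac{6}{73}$ ($K = \frac{12}{-146} = 12 \left(- \frac{1}{146}\right) = - \frac{6}{73} \approx -0.082192$)
$K \left(2 - 119\right) = - \frac{6 \left(2 - 119\right)}{73} = \left(- \frac{6}{73}\right) \left(-117\right) = \frac{702}{73}$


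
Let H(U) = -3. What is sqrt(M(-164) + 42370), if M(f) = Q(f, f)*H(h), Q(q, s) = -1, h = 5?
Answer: sqrt(42373) ≈ 205.85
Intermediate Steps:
M(f) = 3 (M(f) = -1*(-3) = 3)
sqrt(M(-164) + 42370) = sqrt(3 + 42370) = sqrt(42373)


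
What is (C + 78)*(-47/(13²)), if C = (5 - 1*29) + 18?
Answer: -3384/169 ≈ -20.024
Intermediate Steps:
C = -6 (C = (5 - 29) + 18 = -24 + 18 = -6)
(C + 78)*(-47/(13²)) = (-6 + 78)*(-47/(13²)) = 72*(-47/169) = -3384/169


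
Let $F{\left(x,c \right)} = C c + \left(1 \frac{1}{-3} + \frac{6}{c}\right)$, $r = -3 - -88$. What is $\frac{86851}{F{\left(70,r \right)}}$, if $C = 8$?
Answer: $\frac{22147005}{173333} \approx 127.77$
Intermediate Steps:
$r = 85$ ($r = -3 + 88 = 85$)
$F{\left(x,c \right)} = - \frac{1}{3} + \frac{6}{c} + 8 c$ ($F{\left(x,c \right)} = 8 c + \left(1 \frac{1}{-3} + \frac{6}{c}\right) = 8 c + \left(1 \left(- \frac{1}{3}\right) + \frac{6}{c}\right) = 8 c - \left(\frac{1}{3} - \frac{6}{c}\right) = - \frac{1}{3} + \frac{6}{c} + 8 c$)
$\frac{86851}{F{\left(70,r \right)}} = \frac{86851}{- \frac{1}{3} + \frac{6}{85} + 8 \cdot 85} = \frac{86851}{- \frac{1}{3} + 6 \cdot \frac{1}{85} + 680} = \frac{86851}{- \frac{1}{3} + \frac{6}{85} + 680} = \frac{86851}{\frac{173333}{255}} = 86851 \cdot \frac{255}{173333} = \frac{22147005}{173333}$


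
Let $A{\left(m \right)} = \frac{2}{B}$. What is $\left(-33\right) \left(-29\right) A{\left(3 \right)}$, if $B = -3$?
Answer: $-638$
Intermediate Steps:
$A{\left(m \right)} = - \frac{2}{3}$ ($A{\left(m \right)} = \frac{2}{-3} = 2 \left(- \frac{1}{3}\right) = - \frac{2}{3}$)
$\left(-33\right) \left(-29\right) A{\left(3 \right)} = \left(-33\right) \left(-29\right) \left(- \frac{2}{3}\right) = 957 \left(- \frac{2}{3}\right) = -638$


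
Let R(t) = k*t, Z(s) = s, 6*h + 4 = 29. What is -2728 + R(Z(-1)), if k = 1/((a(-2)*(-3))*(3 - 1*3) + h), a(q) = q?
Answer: -68206/25 ≈ -2728.2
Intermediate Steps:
h = 25/6 (h = -⅔ + (⅙)*29 = -⅔ + 29/6 = 25/6 ≈ 4.1667)
k = 6/25 (k = 1/((-2*(-3))*(3 - 1*3) + 25/6) = 1/(6*(3 - 3) + 25/6) = 1/(6*0 + 25/6) = 1/(0 + 25/6) = 1/(25/6) = 6/25 ≈ 0.24000)
R(t) = 6*t/25
-2728 + R(Z(-1)) = -2728 + (6/25)*(-1) = -2728 - 6/25 = -68206/25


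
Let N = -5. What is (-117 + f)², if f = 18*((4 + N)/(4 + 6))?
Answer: 352836/25 ≈ 14113.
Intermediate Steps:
f = -9/5 (f = 18*((4 - 5)/(4 + 6)) = 18*(-1/10) = 18*(-1*⅒) = 18*(-⅒) = -9/5 ≈ -1.8000)
(-117 + f)² = (-117 - 9/5)² = (-594/5)² = 352836/25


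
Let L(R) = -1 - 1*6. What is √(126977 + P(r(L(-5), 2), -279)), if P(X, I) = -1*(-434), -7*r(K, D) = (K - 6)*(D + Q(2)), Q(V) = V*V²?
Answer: √127411 ≈ 356.95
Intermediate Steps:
Q(V) = V³
L(R) = -7 (L(R) = -1 - 6 = -7)
r(K, D) = -(-6 + K)*(8 + D)/7 (r(K, D) = -(K - 6)*(D + 2³)/7 = -(-6 + K)*(D + 8)/7 = -(-6 + K)*(8 + D)/7)
P(X, I) = 434
√(126977 + P(r(L(-5), 2), -279)) = √(126977 + 434) = √127411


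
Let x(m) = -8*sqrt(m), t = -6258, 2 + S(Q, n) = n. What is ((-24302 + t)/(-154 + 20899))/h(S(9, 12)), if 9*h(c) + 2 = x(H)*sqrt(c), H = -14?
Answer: 3056/1033101 - 24448*I*sqrt(35)/1033101 ≈ 0.0029581 - 0.14*I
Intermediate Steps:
S(Q, n) = -2 + n
h(c) = -2/9 - 8*I*sqrt(14)*sqrt(c)/9 (h(c) = -2/9 + ((-8*I*sqrt(14))*sqrt(c))/9 = -2/9 + (-8*I*sqrt(14)*sqrt(c))/9 = -2/9 - 8*I*sqrt(14)*sqrt(c)/9)
((-24302 + t)/(-154 + 20899))/h(S(9, 12)) = ((-24302 - 6258)/(-154 + 20899))/(-2/9 - 8*I*sqrt(14)*sqrt(-2 + 12)/9) = (-30560/20745)/(-2/9 - 8*I*sqrt(14)*sqrt(10)/9) = (-30560*1/20745)/(-2/9 - 16*I*sqrt(35)/9) = -6112/(4149*(-2/9 - 16*I*sqrt(35)/9))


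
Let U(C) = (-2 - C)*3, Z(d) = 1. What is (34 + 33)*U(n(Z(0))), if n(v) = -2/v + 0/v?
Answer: 0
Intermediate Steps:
n(v) = -2/v (n(v) = -2/v + 0 = -2/v)
U(C) = -6 - 3*C
(34 + 33)*U(n(Z(0))) = (34 + 33)*(-6 - (-6)/1) = 67*(-6 - (-6)) = 67*(-6 - 3*(-2)) = 67*(-6 + 6) = 67*0 = 0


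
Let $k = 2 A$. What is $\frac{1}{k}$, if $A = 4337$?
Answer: $\frac{1}{8674} \approx 0.00011529$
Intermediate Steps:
$k = 8674$ ($k = 2 \cdot 4337 = 8674$)
$\frac{1}{k} = \frac{1}{8674}$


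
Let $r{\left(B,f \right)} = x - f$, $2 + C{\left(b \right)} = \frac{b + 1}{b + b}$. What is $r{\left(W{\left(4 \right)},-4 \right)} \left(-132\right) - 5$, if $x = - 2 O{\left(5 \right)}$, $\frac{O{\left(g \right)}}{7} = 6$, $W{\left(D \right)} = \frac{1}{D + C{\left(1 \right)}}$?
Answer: $10555$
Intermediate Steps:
$C{\left(b \right)} = -2 + \frac{1 + b}{2 b}$ ($C{\left(b \right)} = -2 + \frac{b + 1}{b + b} = -2 + \frac{1 + b}{2 b}$)
$W{\left(D \right)} = \frac{1}{-1 + D}$ ($W{\left(D \right)} = \frac{1}{D + \frac{1 - 3}{2 \cdot 1}} = \frac{1}{D + \frac{1}{2} \cdot 1 \left(1 - 3\right)} = \frac{1}{D + \frac{1}{2} \cdot 1 \left(-2\right)} = \frac{1}{D - 1} = \frac{1}{-1 + D}$)
$O{\left(g \right)} = 42$ ($O{\left(g \right)} = 7 \cdot 6 = 42$)
$x = -84$ ($x = \left(-2\right) 42 = -84$)
$r{\left(B,f \right)} = -84 - f$
$r{\left(W{\left(4 \right)},-4 \right)} \left(-132\right) - 5 = \left(-84 - -4\right) \left(-132\right) - 5 = \left(-84 + 4\right) \left(-132\right) - 5 = \left(-80\right) \left(-132\right) - 5 = 10560 - 5 = 10555$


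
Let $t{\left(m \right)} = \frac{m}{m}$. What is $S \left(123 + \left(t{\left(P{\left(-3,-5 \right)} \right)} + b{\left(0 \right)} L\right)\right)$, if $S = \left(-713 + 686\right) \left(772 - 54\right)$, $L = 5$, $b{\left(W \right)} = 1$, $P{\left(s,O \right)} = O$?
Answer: $-2500794$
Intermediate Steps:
$t{\left(m \right)} = 1$
$S = -19386$ ($S = - 27 \left(772 - 54\right) = \left(-27\right) 718 = -19386$)
$S \left(123 + \left(t{\left(P{\left(-3,-5 \right)} \right)} + b{\left(0 \right)} L\right)\right) = - 19386 \left(123 + \left(1 + 1 \cdot 5\right)\right) = - 19386 \left(123 + \left(1 + 5\right)\right) = - 19386 \left(123 + 6\right) = \left(-19386\right) 129 = -2500794$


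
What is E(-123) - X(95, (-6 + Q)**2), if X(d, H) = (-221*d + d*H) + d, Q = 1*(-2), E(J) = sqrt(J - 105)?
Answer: 14820 + 2*I*sqrt(57) ≈ 14820.0 + 15.1*I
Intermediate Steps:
E(J) = sqrt(-105 + J)
Q = -2
X(d, H) = -220*d + H*d (X(d, H) = (-221*d + H*d) + d = -220*d + H*d)
E(-123) - X(95, (-6 + Q)**2) = sqrt(-105 - 123) - 95*(-220 + (-6 - 2)**2) = sqrt(-228) - 95*(-220 + (-8)**2) = 2*I*sqrt(57) - 95*(-220 + 64) = 2*I*sqrt(57) - 95*(-156) = 2*I*sqrt(57) - 1*(-14820) = 2*I*sqrt(57) + 14820 = 14820 + 2*I*sqrt(57)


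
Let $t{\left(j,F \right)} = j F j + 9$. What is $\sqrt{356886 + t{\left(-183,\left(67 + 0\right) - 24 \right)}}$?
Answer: $3 \sqrt{199658} \approx 1340.5$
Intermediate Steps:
$t{\left(j,F \right)} = 9 + F j^{2}$ ($t{\left(j,F \right)} = F j^{2} + 9 = 9 + F j^{2}$)
$\sqrt{356886 + t{\left(-183,\left(67 + 0\right) - 24 \right)}} = \sqrt{356886 + \left(9 + \left(\left(67 + 0\right) - 24\right) \left(-183\right)^{2}\right)} = \sqrt{356886 + \left(9 + \left(67 - 24\right) 33489\right)} = \sqrt{356886 + \left(9 + 43 \cdot 33489\right)} = \sqrt{356886 + \left(9 + 1440027\right)} = \sqrt{356886 + 1440036} = \sqrt{1796922} = 3 \sqrt{199658}$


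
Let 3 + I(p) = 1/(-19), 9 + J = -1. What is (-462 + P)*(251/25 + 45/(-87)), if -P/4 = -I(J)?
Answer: -12441008/2755 ≈ -4515.8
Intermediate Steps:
J = -10 (J = -9 - 1 = -10)
I(p) = -58/19 (I(p) = -3 + 1/(-19) = -3 - 1/19 = -58/19)
P = -232/19 (P = -(-4)*(-58)/19 = -4*58/19 = -232/19 ≈ -12.211)
(-462 + P)*(251/25 + 45/(-87)) = (-462 - 232/19)*(251/25 + 45/(-87)) = -9010*(251*(1/25) + 45*(-1/87))/19 = -9010*(251/25 - 15/29)/19 = -9010/19*6904/725 = -12441008/2755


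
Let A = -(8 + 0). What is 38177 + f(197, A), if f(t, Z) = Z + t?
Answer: 38366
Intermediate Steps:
A = -8 (A = -1*8 = -8)
38177 + f(197, A) = 38177 + (-8 + 197) = 38177 + 189 = 38366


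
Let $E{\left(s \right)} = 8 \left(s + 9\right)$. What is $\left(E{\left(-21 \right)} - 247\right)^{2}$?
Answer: $117649$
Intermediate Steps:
$E{\left(s \right)} = 72 + 8 s$ ($E{\left(s \right)} = 8 \left(9 + s\right) = 72 + 8 s$)
$\left(E{\left(-21 \right)} - 247\right)^{2} = \left(\left(72 + 8 \left(-21\right)\right) - 247\right)^{2} = \left(\left(72 - 168\right) - 247\right)^{2} = \left(-96 - 247\right)^{2} = \left(-343\right)^{2} = 117649$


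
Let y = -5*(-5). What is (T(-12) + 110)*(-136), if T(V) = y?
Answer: -18360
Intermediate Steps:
y = 25
T(V) = 25
(T(-12) + 110)*(-136) = (25 + 110)*(-136) = 135*(-136) = -18360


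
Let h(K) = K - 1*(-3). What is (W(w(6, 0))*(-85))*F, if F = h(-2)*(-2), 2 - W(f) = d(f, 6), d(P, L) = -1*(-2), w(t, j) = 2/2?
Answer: 0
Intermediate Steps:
w(t, j) = 1 (w(t, j) = 2*(½) = 1)
d(P, L) = 2
h(K) = 3 + K (h(K) = K + 3 = 3 + K)
W(f) = 0 (W(f) = 2 - 1*2 = 2 - 2 = 0)
F = -2 (F = (3 - 2)*(-2) = 1*(-2) = -2)
(W(w(6, 0))*(-85))*F = (0*(-85))*(-2) = 0*(-2) = 0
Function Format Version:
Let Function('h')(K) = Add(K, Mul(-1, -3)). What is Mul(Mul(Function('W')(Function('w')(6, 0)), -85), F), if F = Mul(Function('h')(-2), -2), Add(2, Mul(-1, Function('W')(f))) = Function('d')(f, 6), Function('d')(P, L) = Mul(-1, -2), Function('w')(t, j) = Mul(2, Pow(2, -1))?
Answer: 0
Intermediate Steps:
Function('w')(t, j) = 1 (Function('w')(t, j) = Mul(2, Rational(1, 2)) = 1)
Function('d')(P, L) = 2
Function('h')(K) = Add(3, K) (Function('h')(K) = Add(K, 3) = Add(3, K))
Function('W')(f) = 0 (Function('W')(f) = Add(2, Mul(-1, 2)) = Add(2, -2) = 0)
F = -2 (F = Mul(Add(3, -2), -2) = Mul(1, -2) = -2)
Mul(Mul(Function('W')(Function('w')(6, 0)), -85), F) = Mul(Mul(0, -85), -2) = Mul(0, -2) = 0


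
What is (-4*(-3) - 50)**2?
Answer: 1444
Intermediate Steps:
(-4*(-3) - 50)**2 = (12 - 50)**2 = (-38)**2 = 1444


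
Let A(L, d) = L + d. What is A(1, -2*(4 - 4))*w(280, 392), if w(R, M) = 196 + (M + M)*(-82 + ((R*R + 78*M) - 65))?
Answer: 85322132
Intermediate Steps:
w(R, M) = 196 + 2*M*(-147 + R**2 + 78*M) (w(R, M) = 196 + (2*M)*(-82 + ((R**2 + 78*M) - 65)) = 196 + (2*M)*(-82 + (-65 + R**2 + 78*M)) = 196 + (2*M)*(-147 + R**2 + 78*M) = 196 + 2*M*(-147 + R**2 + 78*M))
A(1, -2*(4 - 4))*w(280, 392) = (1 - 2*(4 - 4))*(196 - 294*392 + 156*392**2 + 2*392*280**2) = (1 - 2*0)*(196 - 115248 + 156*153664 + 2*392*78400) = (1 + 0)*(196 - 115248 + 23971584 + 61465600) = 1*85322132 = 85322132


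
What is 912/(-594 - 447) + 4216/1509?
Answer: 1004216/523623 ≈ 1.9178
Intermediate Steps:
912/(-594 - 447) + 4216/1509 = 912/(-1041) + 4216*(1/1509) = 912*(-1/1041) + 4216/1509 = -304/347 + 4216/1509 = 1004216/523623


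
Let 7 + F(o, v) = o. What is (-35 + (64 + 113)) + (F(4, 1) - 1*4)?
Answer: 135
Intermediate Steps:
F(o, v) = -7 + o
(-35 + (64 + 113)) + (F(4, 1) - 1*4) = (-35 + (64 + 113)) + ((-7 + 4) - 1*4) = (-35 + 177) + (-3 - 4) = 142 - 7 = 135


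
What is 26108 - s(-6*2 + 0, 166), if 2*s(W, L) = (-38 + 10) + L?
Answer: 26039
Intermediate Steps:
s(W, L) = -14 + L/2 (s(W, L) = ((-38 + 10) + L)/2 = (-28 + L)/2 = -14 + L/2)
26108 - s(-6*2 + 0, 166) = 26108 - (-14 + (½)*166) = 26108 - (-14 + 83) = 26108 - 1*69 = 26108 - 69 = 26039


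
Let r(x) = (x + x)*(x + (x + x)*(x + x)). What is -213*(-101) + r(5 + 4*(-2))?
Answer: 21315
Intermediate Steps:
r(x) = 2*x*(x + 4*x**2) (r(x) = (2*x)*(x + (2*x)*(2*x)) = (2*x)*(x + 4*x**2) = 2*x*(x + 4*x**2))
-213*(-101) + r(5 + 4*(-2)) = -213*(-101) + (5 + 4*(-2))**2*(2 + 8*(5 + 4*(-2))) = 21513 + (5 - 8)**2*(2 + 8*(5 - 8)) = 21513 + (-3)**2*(2 + 8*(-3)) = 21513 + 9*(2 - 24) = 21513 + 9*(-22) = 21513 - 198 = 21315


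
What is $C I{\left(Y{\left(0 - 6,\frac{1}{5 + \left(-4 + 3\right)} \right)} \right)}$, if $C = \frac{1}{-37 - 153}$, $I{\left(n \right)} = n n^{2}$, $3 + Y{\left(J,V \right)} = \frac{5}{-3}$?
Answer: $\frac{1372}{2565} \approx 0.53489$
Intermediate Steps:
$Y{\left(J,V \right)} = - \frac{14}{3}$ ($Y{\left(J,V \right)} = -3 + \frac{5}{-3} = -3 + 5 \left(- \frac{1}{3}\right) = -3 - \frac{5}{3} = - \frac{14}{3}$)
$I{\left(n \right)} = n^{3}$
$C = - \frac{1}{190}$ ($C = \frac{1}{-190} = - \frac{1}{190} \approx -0.0052632$)
$C I{\left(Y{\left(0 - 6,\frac{1}{5 + \left(-4 + 3\right)} \right)} \right)} = - \frac{\left(- \frac{14}{3}\right)^{3}}{190} = \left(- \frac{1}{190}\right) \left(- \frac{2744}{27}\right) = \frac{1372}{2565}$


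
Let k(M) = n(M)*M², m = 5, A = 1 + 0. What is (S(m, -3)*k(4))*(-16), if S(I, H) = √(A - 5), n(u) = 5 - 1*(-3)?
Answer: -4096*I ≈ -4096.0*I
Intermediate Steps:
A = 1
n(u) = 8 (n(u) = 5 + 3 = 8)
S(I, H) = 2*I (S(I, H) = √(1 - 5) = √(-4) = 2*I)
k(M) = 8*M²
(S(m, -3)*k(4))*(-16) = ((2*I)*(8*4²))*(-16) = ((2*I)*(8*16))*(-16) = ((2*I)*128)*(-16) = (256*I)*(-16) = -4096*I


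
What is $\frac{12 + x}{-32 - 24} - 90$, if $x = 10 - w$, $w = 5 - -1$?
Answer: $- \frac{632}{7} \approx -90.286$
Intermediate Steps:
$w = 6$ ($w = 5 + 1 = 6$)
$x = 4$ ($x = 10 - 6 = 4$)
$\frac{12 + x}{-32 - 24} - 90 = \frac{12 + 4}{-32 - 24} - 90 = \frac{16}{-56} - 90 = 16 \left(- \frac{1}{56}\right) - 90 = - \frac{2}{7} - 90 = - \frac{632}{7}$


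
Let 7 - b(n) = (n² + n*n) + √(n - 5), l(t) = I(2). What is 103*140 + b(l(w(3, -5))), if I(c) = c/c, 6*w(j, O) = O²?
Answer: 14425 - 2*I ≈ 14425.0 - 2.0*I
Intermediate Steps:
w(j, O) = O²/6
I(c) = 1
l(t) = 1
b(n) = 7 - √(-5 + n) - 2*n² (b(n) = 7 - ((n² + n*n) + √(n - 5)) = 7 - ((n² + n²) + √(-5 + n)) = 7 - (2*n² + √(-5 + n)) = 7 - (√(-5 + n) + 2*n²) = 7 + (-√(-5 + n) - 2*n²) = 7 - √(-5 + n) - 2*n²)
103*140 + b(l(w(3, -5))) = 103*140 + (7 - √(-5 + 1) - 2*1²) = 14420 + (7 - √(-4) - 2*1) = 14420 + (7 - 2*I - 2) = 14420 + (5 - 2*I) = 14425 - 2*I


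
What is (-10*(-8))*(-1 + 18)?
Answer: 1360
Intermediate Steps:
(-10*(-8))*(-1 + 18) = 80*17 = 1360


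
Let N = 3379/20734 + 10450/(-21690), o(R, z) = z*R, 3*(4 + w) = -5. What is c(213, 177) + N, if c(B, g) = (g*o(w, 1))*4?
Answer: -180442186531/44972046 ≈ -4012.3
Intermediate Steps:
w = -17/3 (w = -4 + (⅓)*(-5) = -4 - 5/3 = -17/3 ≈ -5.6667)
o(R, z) = R*z
c(B, g) = -68*g/3 (c(B, g) = (g*(-17/3*1))*4 = (g*(-17/3))*4 = -17*g/3*4 = -68*g/3)
N = -14337979/44972046 (N = 3379*(1/20734) + 10450*(-1/21690) = 3379/20734 - 1045/2169 = -14337979/44972046 ≈ -0.31882)
c(213, 177) + N = -68/3*177 - 14337979/44972046 = -4012 - 14337979/44972046 = -180442186531/44972046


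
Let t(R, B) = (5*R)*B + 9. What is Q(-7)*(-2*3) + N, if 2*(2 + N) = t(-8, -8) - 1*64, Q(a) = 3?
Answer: 225/2 ≈ 112.50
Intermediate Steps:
t(R, B) = 9 + 5*B*R (t(R, B) = 5*B*R + 9 = 9 + 5*B*R)
N = 261/2 (N = -2 + ((9 + 5*(-8)*(-8)) - 1*64)/2 = -2 + ((9 + 320) - 64)/2 = -2 + (329 - 64)/2 = -2 + (1/2)*265 = -2 + 265/2 = 261/2 ≈ 130.50)
Q(-7)*(-2*3) + N = 3*(-2*3) + 261/2 = 3*(-6) + 261/2 = -18 + 261/2 = 225/2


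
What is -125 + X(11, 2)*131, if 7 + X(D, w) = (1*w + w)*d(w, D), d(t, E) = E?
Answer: 4722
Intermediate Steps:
X(D, w) = -7 + 2*D*w (X(D, w) = -7 + (1*w + w)*D = -7 + (w + w)*D = -7 + (2*w)*D = -7 + 2*D*w)
-125 + X(11, 2)*131 = -125 + (-7 + 2*11*2)*131 = -125 + (-7 + 44)*131 = -125 + 37*131 = -125 + 4847 = 4722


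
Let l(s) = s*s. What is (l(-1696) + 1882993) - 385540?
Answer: 4373869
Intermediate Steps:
l(s) = s²
(l(-1696) + 1882993) - 385540 = ((-1696)² + 1882993) - 385540 = (2876416 + 1882993) - 385540 = 4759409 - 385540 = 4373869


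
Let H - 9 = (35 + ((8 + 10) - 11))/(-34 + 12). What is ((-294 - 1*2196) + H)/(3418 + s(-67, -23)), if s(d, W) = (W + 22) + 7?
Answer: -1707/2354 ≈ -0.72515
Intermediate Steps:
s(d, W) = 29 + W (s(d, W) = (22 + W) + 7 = 29 + W)
H = 78/11 (H = 9 + (35 + ((8 + 10) - 11))/(-34 + 12) = 9 + (35 + (18 - 11))/(-22) = 9 + (35 + 7)*(-1/22) = 9 + 42*(-1/22) = 9 - 21/11 = 78/11 ≈ 7.0909)
((-294 - 1*2196) + H)/(3418 + s(-67, -23)) = ((-294 - 1*2196) + 78/11)/(3418 + (29 - 23)) = ((-294 - 2196) + 78/11)/(3418 + 6) = (-2490 + 78/11)/3424 = -27312/11*1/3424 = -1707/2354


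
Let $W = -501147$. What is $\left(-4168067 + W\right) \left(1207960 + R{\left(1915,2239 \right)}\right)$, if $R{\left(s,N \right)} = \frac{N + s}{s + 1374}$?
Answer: $- \frac{1686428662553556}{299} \approx -5.6402 \cdot 10^{12}$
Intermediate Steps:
$R{\left(s,N \right)} = \frac{N + s}{1374 + s}$
$\left(-4168067 + W\right) \left(1207960 + R{\left(1915,2239 \right)}\right) = \left(-4168067 - 501147\right) \left(1207960 + \frac{2239 + 1915}{1374 + 1915}\right) = - 4669214 \left(1207960 + \frac{1}{3289} \cdot 4154\right) = - 4669214 \left(1207960 + \frac{4154}{3289}\right) = \left(-4669214\right) \frac{3972984594}{3289} = - \frac{1686428662553556}{299}$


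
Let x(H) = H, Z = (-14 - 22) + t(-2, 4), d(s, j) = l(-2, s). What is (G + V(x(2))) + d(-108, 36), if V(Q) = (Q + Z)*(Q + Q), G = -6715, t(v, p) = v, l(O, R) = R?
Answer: -6967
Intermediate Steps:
d(s, j) = s
Z = -38 (Z = (-14 - 22) - 2 = -36 - 2 = -38)
V(Q) = 2*Q*(-38 + Q) (V(Q) = (Q - 38)*(Q + Q) = (-38 + Q)*(2*Q) = 2*Q*(-38 + Q))
(G + V(x(2))) + d(-108, 36) = (-6715 + 2*2*(-38 + 2)) - 108 = (-6715 + 2*2*(-36)) - 108 = (-6715 - 144) - 108 = -6859 - 108 = -6967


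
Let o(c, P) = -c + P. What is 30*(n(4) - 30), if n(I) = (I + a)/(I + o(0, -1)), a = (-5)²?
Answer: -610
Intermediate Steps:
o(c, P) = P - c
a = 25
n(I) = (25 + I)/(-1 + I) (n(I) = (I + 25)/(I + (-1 - 1*0)) = (25 + I)/(I + (-1 + 0)) = (25 + I)/(I - 1) = (25 + I)/(-1 + I))
30*(n(4) - 30) = 30*((25 + 4)/(-1 + 4) - 30) = 30*(29/3 - 30) = 30*(-61/3) = -610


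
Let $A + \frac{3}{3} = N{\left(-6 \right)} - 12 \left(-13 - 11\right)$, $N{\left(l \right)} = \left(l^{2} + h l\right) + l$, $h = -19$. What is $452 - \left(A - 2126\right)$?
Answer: $2147$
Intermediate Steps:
$N{\left(l \right)} = l^{2} - 18 l$ ($N{\left(l \right)} = \left(l^{2} - 19 l\right) + l = l^{2} - 18 l$)
$A = 431$ ($A = -1 - \left(6 \left(-18 - 6\right) + 12 \left(-13 - 11\right)\right) = -1 - -432 = -1 + \left(144 + 288\right) = -1 + 432 = 431$)
$452 - \left(A - 2126\right) = 452 - \left(431 - 2126\right) = 452 - -1695 = 452 + 1695 = 2147$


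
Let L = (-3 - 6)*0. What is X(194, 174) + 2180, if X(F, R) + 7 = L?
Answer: 2173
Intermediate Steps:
L = 0 (L = -9*0 = 0)
X(F, R) = -7 (X(F, R) = -7 + 0 = -7)
X(194, 174) + 2180 = -7 + 2180 = 2173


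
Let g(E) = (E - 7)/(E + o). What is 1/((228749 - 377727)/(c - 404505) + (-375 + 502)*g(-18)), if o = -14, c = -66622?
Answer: 15076064/1500595521 ≈ 0.010047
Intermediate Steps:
g(E) = (-7 + E)/(-14 + E) (g(E) = (E - 7)/(E - 14) = (-7 + E)/(-14 + E))
1/((228749 - 377727)/(c - 404505) + (-375 + 502)*g(-18)) = 1/((228749 - 377727)/(-66622 - 404505) + (-375 + 502)*((-7 - 18)/(-14 - 18))) = 1/(-148978/(-471127) + 127*(-25/(-32))) = 1/(-148978*(-1/471127) + 127*(-1/32*(-25))) = 1/(148978/471127 + 127*(25/32)) = 1/(148978/471127 + 3175/32) = 1/(1500595521/15076064) = 15076064/1500595521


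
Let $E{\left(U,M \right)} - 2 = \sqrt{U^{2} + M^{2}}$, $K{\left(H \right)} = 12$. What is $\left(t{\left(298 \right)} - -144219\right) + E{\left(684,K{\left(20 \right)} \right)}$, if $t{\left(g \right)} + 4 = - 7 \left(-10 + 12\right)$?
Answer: $144203 + 60 \sqrt{130} \approx 1.4489 \cdot 10^{5}$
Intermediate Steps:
$t{\left(g \right)} = -18$ ($t{\left(g \right)} = -4 - 7 \left(-10 + 12\right) = -4 - 14 = -18$)
$E{\left(U,M \right)} = 2 + \sqrt{M^{2} + U^{2}}$ ($E{\left(U,M \right)} = 2 + \sqrt{U^{2} + M^{2}} = 2 + \sqrt{M^{2} + U^{2}}$)
$\left(t{\left(298 \right)} - -144219\right) + E{\left(684,K{\left(20 \right)} \right)} = \left(-18 - -144219\right) + \left(2 + \sqrt{12^{2} + 684^{2}}\right) = \left(-18 + 144219\right) + \left(2 + \sqrt{144 + 467856}\right) = 144201 + \left(2 + \sqrt{468000}\right) = 144201 + \left(2 + 60 \sqrt{130}\right) = 144203 + 60 \sqrt{130}$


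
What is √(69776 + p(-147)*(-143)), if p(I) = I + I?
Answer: 7*√2282 ≈ 334.39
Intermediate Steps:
p(I) = 2*I
√(69776 + p(-147)*(-143)) = √(69776 + (2*(-147))*(-143)) = √(69776 - 294*(-143)) = √(69776 + 42042) = √111818 = 7*√2282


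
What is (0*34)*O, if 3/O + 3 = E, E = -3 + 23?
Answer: 0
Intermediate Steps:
E = 20
O = 3/17 (O = 3/(-3 + 20) = 3/17 ≈ 0.17647)
(0*34)*O = (0*34)*(3/17) = 0*(3/17) = 0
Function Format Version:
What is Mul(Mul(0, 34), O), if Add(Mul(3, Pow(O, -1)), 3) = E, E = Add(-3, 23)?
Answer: 0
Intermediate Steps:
E = 20
O = Rational(3, 17) (O = Mul(3, Pow(Add(-3, 20), -1)) = Mul(3, Pow(17, -1)) = Mul(3, Rational(1, 17)) = Rational(3, 17) ≈ 0.17647)
Mul(Mul(0, 34), O) = Mul(Mul(0, 34), Rational(3, 17)) = Mul(0, Rational(3, 17)) = 0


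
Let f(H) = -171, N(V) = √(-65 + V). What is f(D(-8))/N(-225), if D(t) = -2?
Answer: 171*I*√290/290 ≈ 10.041*I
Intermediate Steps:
f(D(-8))/N(-225) = -171/√(-65 - 225) = -171*(-I*√290/290) = -(-171)*I*√290/290 = 171*I*√290/290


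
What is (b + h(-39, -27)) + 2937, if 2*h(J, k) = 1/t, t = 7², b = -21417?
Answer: -1811039/98 ≈ -18480.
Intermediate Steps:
t = 49
h(J, k) = 1/98 (h(J, k) = (½)/49 = (½)*(1/49) = 1/98)
(b + h(-39, -27)) + 2937 = (-21417 + 1/98) + 2937 = -2098865/98 + 2937 = -1811039/98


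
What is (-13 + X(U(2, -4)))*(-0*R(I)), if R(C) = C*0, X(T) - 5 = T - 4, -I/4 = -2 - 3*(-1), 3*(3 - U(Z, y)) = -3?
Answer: 0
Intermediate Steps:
U(Z, y) = 4 (U(Z, y) = 3 - 1/3*(-3) = 3 + 1 = 4)
I = -4 (I = -4*(-2 - 3*(-1)) = -4*(-2 + 3) = -4*1 = -4)
X(T) = 1 + T (X(T) = 5 + (T - 4) = 5 + (-4 + T) = 1 + T)
R(C) = 0
(-13 + X(U(2, -4)))*(-0*R(I)) = (-13 + (1 + 4))*(-0*0) = (-13 + 5)*(-1*0) = -8*0 = 0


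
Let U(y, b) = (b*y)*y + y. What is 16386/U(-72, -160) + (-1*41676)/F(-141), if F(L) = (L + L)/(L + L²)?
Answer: 403325321909/138252 ≈ 2.9173e+6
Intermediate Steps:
U(y, b) = y + b*y² (U(y, b) = b*y² + y = y + b*y²)
F(L) = 2*L/(L + L²) (F(L) = (2*L)/(L + L²) = 2*L/(L + L²))
16386/U(-72, -160) + (-1*41676)/F(-141) = 16386/((-72*(1 - 160*(-72)))) + (-1*41676)/((2/(1 - 141))) = 16386/((-72*(1 + 11520))) - 41676/(2/(-140)) = 16386/((-72*11521)) - 41676/(2*(-1/140)) = 16386/(-829512) - 41676/(-1/70) = 16386*(-1/829512) - 41676*(-70) = -2731/138252 + 2917320 = 403325321909/138252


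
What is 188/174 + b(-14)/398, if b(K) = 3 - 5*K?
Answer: 43763/34626 ≈ 1.2639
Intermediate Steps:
188/174 + b(-14)/398 = 188/174 + (3 - 5*(-14))/398 = 188*(1/174) + (3 + 70)*(1/398) = 94/87 + 73*(1/398) = 94/87 + 73/398 = 43763/34626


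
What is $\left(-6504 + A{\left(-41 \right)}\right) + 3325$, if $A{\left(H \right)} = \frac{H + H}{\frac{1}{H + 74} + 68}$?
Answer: $- \frac{7139561}{2245} \approx -3180.2$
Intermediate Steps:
$A{\left(H \right)} = \frac{2 H}{68 + \frac{1}{74 + H}}$ ($A{\left(H \right)} = \frac{2 H}{\frac{1}{74 + H} + 68} = \frac{2 H}{68 + \frac{1}{74 + H}}$)
$\left(-6504 + A{\left(-41 \right)}\right) + 3325 = \left(-6504 + 2 \left(-41\right) \frac{1}{5033 + 68 \left(-41\right)} \left(74 - 41\right)\right) + 3325 = \left(-6504 + 2 \left(-41\right) \frac{1}{5033 - 2788} \cdot 33\right) + 3325 = \left(-6504 + 2 \left(-41\right) \frac{1}{2245} \cdot 33\right) + 3325 = \left(-6504 - \frac{2706}{2245}\right) + 3325 = - \frac{14604186}{2245} + 3325 = - \frac{7139561}{2245}$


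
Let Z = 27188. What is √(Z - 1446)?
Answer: √25742 ≈ 160.44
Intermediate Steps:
√(Z - 1446) = √(27188 - 1446) = √25742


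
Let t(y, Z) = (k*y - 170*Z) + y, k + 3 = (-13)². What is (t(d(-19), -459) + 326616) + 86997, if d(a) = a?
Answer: 488470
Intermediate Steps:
k = 166 (k = -3 + (-13)² = -3 + 169 = 166)
t(y, Z) = -170*Z + 167*y (t(y, Z) = (166*y - 170*Z) + y = (-170*Z + 166*y) + y = -170*Z + 167*y)
(t(d(-19), -459) + 326616) + 86997 = ((-170*(-459) + 167*(-19)) + 326616) + 86997 = ((78030 - 3173) + 326616) + 86997 = (74857 + 326616) + 86997 = 401473 + 86997 = 488470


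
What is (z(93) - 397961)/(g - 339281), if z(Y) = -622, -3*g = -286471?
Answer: 17847/10916 ≈ 1.6349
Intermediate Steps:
g = 286471/3 (g = -1/3*(-286471) = 286471/3 ≈ 95490.)
(z(93) - 397961)/(g - 339281) = (-622 - 397961)/(286471/3 - 339281) = -398583/(-731372/3) = -398583*(-3/731372) = 17847/10916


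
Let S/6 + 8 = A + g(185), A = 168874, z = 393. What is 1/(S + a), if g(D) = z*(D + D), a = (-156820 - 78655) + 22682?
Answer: 1/1672863 ≈ 5.9778e-7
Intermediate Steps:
a = -212793 (a = -235475 + 22682 = -212793)
g(D) = 786*D (g(D) = 393*(D + D) = 393*(2*D) = 786*D)
S = 1885656 (S = -48 + 6*(168874 + 786*185) = -48 + 6*(168874 + 145410) = -48 + 6*314284 = -48 + 1885704 = 1885656)
1/(S + a) = 1/(1885656 - 212793) = 1/1672863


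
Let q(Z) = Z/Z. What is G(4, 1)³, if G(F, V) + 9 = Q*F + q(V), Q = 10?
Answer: 32768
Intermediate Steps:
q(Z) = 1
G(F, V) = -8 + 10*F (G(F, V) = -9 + (10*F + 1) = -9 + (1 + 10*F) = -8 + 10*F)
G(4, 1)³ = (-8 + 10*4)³ = (-8 + 40)³ = 32³ = 32768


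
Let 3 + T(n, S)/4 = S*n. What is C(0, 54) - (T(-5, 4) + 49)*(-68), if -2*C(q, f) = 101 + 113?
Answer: -3031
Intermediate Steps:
C(q, f) = -107 (C(q, f) = -(101 + 113)/2 = -1/2*214 = -107)
T(n, S) = -12 + 4*S*n (T(n, S) = -12 + 4*(S*n) = -12 + 4*S*n)
C(0, 54) - (T(-5, 4) + 49)*(-68) = -107 - ((-12 + 4*4*(-5)) + 49)*(-68) = -107 - ((-12 - 80) + 49)*(-68) = -107 - (-92 + 49)*(-68) = -107 - (-43)*(-68) = -107 - 1*2924 = -107 - 2924 = -3031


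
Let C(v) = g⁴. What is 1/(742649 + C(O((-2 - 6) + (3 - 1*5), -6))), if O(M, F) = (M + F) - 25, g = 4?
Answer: 1/742905 ≈ 1.3461e-6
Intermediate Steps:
O(M, F) = -25 + F + M (O(M, F) = (F + M) - 25 = -25 + F + M)
C(v) = 256 (C(v) = 4⁴ = 256)
1/(742649 + C(O((-2 - 6) + (3 - 1*5), -6))) = 1/(742649 + 256) = 1/742905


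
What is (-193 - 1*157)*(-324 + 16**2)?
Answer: 23800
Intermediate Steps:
(-193 - 1*157)*(-324 + 16**2) = (-193 - 157)*(-324 + 256) = -350*(-68) = 23800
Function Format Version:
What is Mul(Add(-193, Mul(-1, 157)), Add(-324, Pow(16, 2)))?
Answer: 23800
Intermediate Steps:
Mul(Add(-193, Mul(-1, 157)), Add(-324, Pow(16, 2))) = Mul(Add(-193, -157), Add(-324, 256)) = Mul(-350, -68) = 23800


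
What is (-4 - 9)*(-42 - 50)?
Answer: 1196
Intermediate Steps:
(-4 - 9)*(-42 - 50) = -13*(-92) = 1196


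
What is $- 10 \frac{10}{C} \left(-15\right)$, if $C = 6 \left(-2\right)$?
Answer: $-125$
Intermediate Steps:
$C = -12$
$- 10 \frac{10}{C} \left(-15\right) = - 10 \frac{10}{-12} \left(-15\right) = - 10 \cdot 10 \left(- \frac{1}{12}\right) \left(-15\right) = \left(-10\right) \left(- \frac{5}{6}\right) \left(-15\right) = \frac{25}{3} \left(-15\right) = -125$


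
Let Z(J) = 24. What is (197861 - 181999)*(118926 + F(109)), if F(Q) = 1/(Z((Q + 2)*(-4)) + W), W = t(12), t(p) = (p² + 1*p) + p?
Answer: 181094812283/96 ≈ 1.8864e+9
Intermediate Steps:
t(p) = p² + 2*p (t(p) = (p² + p) + p = (p + p²) + p = p² + 2*p)
W = 168 (W = 12*(2 + 12) = 12*14 = 168)
F(Q) = 1/192 (F(Q) = 1/(24 + 168) = 1/192)
(197861 - 181999)*(118926 + F(109)) = (197861 - 181999)*(118926 + 1/192) = 15862*(22833793/192) = 181094812283/96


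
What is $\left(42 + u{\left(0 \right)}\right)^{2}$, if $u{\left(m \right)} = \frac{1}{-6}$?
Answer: $\frac{63001}{36} \approx 1750.0$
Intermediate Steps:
$u{\left(m \right)} = - \frac{1}{6}$
$\left(42 + u{\left(0 \right)}\right)^{2} = \left(42 - \frac{1}{6}\right)^{2} = \left(\frac{251}{6}\right)^{2} = \frac{63001}{36}$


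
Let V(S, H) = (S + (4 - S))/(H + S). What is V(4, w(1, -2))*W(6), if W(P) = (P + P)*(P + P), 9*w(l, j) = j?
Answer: 2592/17 ≈ 152.47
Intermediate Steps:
w(l, j) = j/9
V(S, H) = 4/(H + S)
W(P) = 4*P² (W(P) = (2*P)*(2*P) = 4*P²)
V(4, w(1, -2))*W(6) = (4/((⅑)*(-2) + 4))*(4*6²) = (4/(-2/9 + 4))*(4*36) = (4/(34/9))*144 = (4*(9/34))*144 = (18/17)*144 = 2592/17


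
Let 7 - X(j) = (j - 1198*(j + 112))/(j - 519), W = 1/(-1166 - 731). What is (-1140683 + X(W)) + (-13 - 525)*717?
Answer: -1503084152243/984544 ≈ -1.5267e+6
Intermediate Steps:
W = -1/1897 (W = 1/(-1897) = -1/1897 ≈ -0.00052715)
X(j) = 7 - (-134176 - 1197*j)/(-519 + j) (X(j) = 7 - (j - 1198*(j + 112))/(j - 519) = 7 - (j - 1198*(112 + j))/(-519 + j) = 7 - (j + (-134176 - 1198*j))/(-519 + j) = 7 - (-134176 - 1197*j)/(-519 + j))
(-1140683 + X(W)) + (-13 - 525)*717 = (-1140683 + 7*(18649 + 172*(-1/1897))/(-519 - 1/1897)) + (-13 - 525)*717 = (-1140683 + 7*(18649 - 172/1897)/(-984544/1897)) - 538*717 = (-1140683 + 7*(-1897/984544)*(35376981/1897)) - 385746 = (-1140683 - 247638867/984544) - 385746 = -1123300242419/984544 - 385746 = -1503084152243/984544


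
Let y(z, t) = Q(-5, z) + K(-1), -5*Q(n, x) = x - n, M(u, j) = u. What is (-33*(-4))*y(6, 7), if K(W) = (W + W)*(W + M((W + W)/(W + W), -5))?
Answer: -1452/5 ≈ -290.40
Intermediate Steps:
Q(n, x) = -x/5 + n/5 (Q(n, x) = -(x - n)/5 = -x/5 + n/5)
K(W) = 2*W*(1 + W) (K(W) = (W + W)*(W + (W + W)/(W + W)) = (2*W)*(W + (2*W)/((2*W))) = (2*W)*(W + (2*W)*(1/(2*W))) = (2*W)*(W + 1) = (2*W)*(1 + W) = 2*W*(1 + W))
y(z, t) = -1 - z/5 (y(z, t) = (-z/5 + (⅕)*(-5)) + 2*(-1)*(1 - 1) = (-z/5 - 1) + 2*(-1)*0 = (-1 - z/5) + 0 = -1 - z/5)
(-33*(-4))*y(6, 7) = (-33*(-4))*(-1 - ⅕*6) = 132*(-1 - 6/5) = 132*(-11/5) = -1452/5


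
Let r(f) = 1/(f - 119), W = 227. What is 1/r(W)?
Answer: 108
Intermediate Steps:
r(f) = 1/(-119 + f)
1/r(W) = 1/(1/(-119 + 227)) = 1/(1/108) = 108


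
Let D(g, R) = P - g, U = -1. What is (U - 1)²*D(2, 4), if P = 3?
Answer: 4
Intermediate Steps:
D(g, R) = 3 - g
(U - 1)²*D(2, 4) = (-1 - 1)²*(3 - 1*2) = (-2)²*(3 - 2) = 4*1 = 4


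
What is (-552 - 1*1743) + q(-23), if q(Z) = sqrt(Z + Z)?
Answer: -2295 + I*sqrt(46) ≈ -2295.0 + 6.7823*I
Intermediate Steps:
q(Z) = sqrt(2)*sqrt(Z) (q(Z) = sqrt(2*Z) = sqrt(2)*sqrt(Z))
(-552 - 1*1743) + q(-23) = (-552 - 1*1743) + sqrt(2)*sqrt(-23) = (-552 - 1743) + sqrt(2)*(I*sqrt(23)) = -2295 + I*sqrt(46)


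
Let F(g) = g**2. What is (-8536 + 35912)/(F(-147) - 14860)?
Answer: 27376/6749 ≈ 4.0563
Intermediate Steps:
(-8536 + 35912)/(F(-147) - 14860) = (-8536 + 35912)/((-147)**2 - 14860) = 27376/(21609 - 14860) = 27376/6749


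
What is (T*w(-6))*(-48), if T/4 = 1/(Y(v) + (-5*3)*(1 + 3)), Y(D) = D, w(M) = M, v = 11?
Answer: -1152/49 ≈ -23.510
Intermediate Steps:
T = -4/49 (T = 4/(11 + (-5*3)*(1 + 3)) = 4/(11 - 15*4) = 4/(11 - 60) = 4/(-49) = 4*(-1/49) = -4/49 ≈ -0.081633)
(T*w(-6))*(-48) = -4/49*(-6)*(-48) = (24/49)*(-48) = -1152/49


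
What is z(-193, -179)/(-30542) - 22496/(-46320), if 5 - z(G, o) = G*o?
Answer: 71470571/44209545 ≈ 1.6166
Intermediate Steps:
z(G, o) = 5 - G*o
z(-193, -179)/(-30542) - 22496/(-46320) = (5 - 1*(-193)*(-179))/(-30542) - 22496/(-46320) = (5 - 34547)*(-1/30542) - 22496*(-1/46320) = -34542*(-1/30542) + 1406/2895 = 17271/15271 + 1406/2895 = 71470571/44209545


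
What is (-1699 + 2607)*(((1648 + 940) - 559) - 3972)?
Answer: -1764244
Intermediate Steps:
(-1699 + 2607)*(((1648 + 940) - 559) - 3972) = 908*((2588 - 559) - 3972) = 908*(2029 - 3972) = 908*(-1943) = -1764244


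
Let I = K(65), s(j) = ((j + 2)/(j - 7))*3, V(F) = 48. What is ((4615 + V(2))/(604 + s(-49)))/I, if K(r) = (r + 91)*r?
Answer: 65282/86101275 ≈ 0.00075820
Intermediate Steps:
s(j) = 3*(2 + j)/(-7 + j) (s(j) = ((2 + j)/(-7 + j))*3 = 3*(2 + j)/(-7 + j))
K(r) = r*(91 + r) (K(r) = (91 + r)*r = r*(91 + r))
I = 10140 (I = 65*(91 + 65) = 65*156 = 10140)
((4615 + V(2))/(604 + s(-49)))/I = ((4615 + 48)/(604 + 3*(2 - 49)/(-7 - 49)))/10140 = (4663/(604 + 3*(-47)/(-56)))*(1/10140) = (4663/(604 + 3*(-1/56)*(-47)))*(1/10140) = (4663/(604 + 141/56))*(1/10140) = (4663/(33965/56))*(1/10140) = (4663*(56/33965))*(1/10140) = (261128/33965)*(1/10140) = 65282/86101275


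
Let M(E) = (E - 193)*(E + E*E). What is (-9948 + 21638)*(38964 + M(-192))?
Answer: -164592347640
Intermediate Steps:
M(E) = (-193 + E)*(E + E²)
(-9948 + 21638)*(38964 + M(-192)) = (-9948 + 21638)*(38964 - 192*(-193 + (-192)² - 192*(-192))) = 11690*(38964 - 192*(-193 + 36864 + 36864)) = 11690*(38964 - 192*73535) = 11690*(38964 - 14118720) = 11690*(-14079756) = -164592347640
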